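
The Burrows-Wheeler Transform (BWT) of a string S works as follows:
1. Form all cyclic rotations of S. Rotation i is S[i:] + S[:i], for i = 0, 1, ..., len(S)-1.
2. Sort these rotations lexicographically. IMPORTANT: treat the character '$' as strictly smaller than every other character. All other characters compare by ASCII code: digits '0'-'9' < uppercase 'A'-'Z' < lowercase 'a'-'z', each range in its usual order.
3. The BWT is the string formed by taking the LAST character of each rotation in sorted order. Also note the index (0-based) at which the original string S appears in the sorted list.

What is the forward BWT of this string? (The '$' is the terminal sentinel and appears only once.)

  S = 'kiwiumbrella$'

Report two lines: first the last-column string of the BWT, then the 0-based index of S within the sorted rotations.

Answer: almrwk$leubii
6

Derivation:
All 13 rotations (rotation i = S[i:]+S[:i]):
  rot[0] = kiwiumbrella$
  rot[1] = iwiumbrella$k
  rot[2] = wiumbrella$ki
  rot[3] = iumbrella$kiw
  rot[4] = umbrella$kiwi
  rot[5] = mbrella$kiwiu
  rot[6] = brella$kiwium
  rot[7] = rella$kiwiumb
  rot[8] = ella$kiwiumbr
  rot[9] = lla$kiwiumbre
  rot[10] = la$kiwiumbrel
  rot[11] = a$kiwiumbrell
  rot[12] = $kiwiumbrella
Sorted (with $ < everything):
  sorted[0] = $kiwiumbrella  (last char: 'a')
  sorted[1] = a$kiwiumbrell  (last char: 'l')
  sorted[2] = brella$kiwium  (last char: 'm')
  sorted[3] = ella$kiwiumbr  (last char: 'r')
  sorted[4] = iumbrella$kiw  (last char: 'w')
  sorted[5] = iwiumbrella$k  (last char: 'k')
  sorted[6] = kiwiumbrella$  (last char: '$')
  sorted[7] = la$kiwiumbrel  (last char: 'l')
  sorted[8] = lla$kiwiumbre  (last char: 'e')
  sorted[9] = mbrella$kiwiu  (last char: 'u')
  sorted[10] = rella$kiwiumb  (last char: 'b')
  sorted[11] = umbrella$kiwi  (last char: 'i')
  sorted[12] = wiumbrella$ki  (last char: 'i')
Last column: almrwk$leubii
Original string S is at sorted index 6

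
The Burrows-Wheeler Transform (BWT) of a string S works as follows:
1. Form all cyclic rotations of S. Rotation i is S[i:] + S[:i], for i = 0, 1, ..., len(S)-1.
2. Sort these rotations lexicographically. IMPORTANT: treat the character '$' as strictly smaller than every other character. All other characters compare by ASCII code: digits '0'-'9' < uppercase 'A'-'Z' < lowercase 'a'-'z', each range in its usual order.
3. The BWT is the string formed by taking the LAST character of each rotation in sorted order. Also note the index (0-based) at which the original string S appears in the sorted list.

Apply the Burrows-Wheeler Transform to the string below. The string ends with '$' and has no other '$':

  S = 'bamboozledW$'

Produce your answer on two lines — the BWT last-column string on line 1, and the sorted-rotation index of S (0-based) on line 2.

Answer: Wdb$melzaboo
3

Derivation:
All 12 rotations (rotation i = S[i:]+S[:i]):
  rot[0] = bamboozledW$
  rot[1] = amboozledW$b
  rot[2] = mboozledW$ba
  rot[3] = boozledW$bam
  rot[4] = oozledW$bamb
  rot[5] = ozledW$bambo
  rot[6] = zledW$bamboo
  rot[7] = ledW$bambooz
  rot[8] = edW$bamboozl
  rot[9] = dW$bamboozle
  rot[10] = W$bamboozled
  rot[11] = $bamboozledW
Sorted (with $ < everything):
  sorted[0] = $bamboozledW  (last char: 'W')
  sorted[1] = W$bamboozled  (last char: 'd')
  sorted[2] = amboozledW$b  (last char: 'b')
  sorted[3] = bamboozledW$  (last char: '$')
  sorted[4] = boozledW$bam  (last char: 'm')
  sorted[5] = dW$bamboozle  (last char: 'e')
  sorted[6] = edW$bamboozl  (last char: 'l')
  sorted[7] = ledW$bambooz  (last char: 'z')
  sorted[8] = mboozledW$ba  (last char: 'a')
  sorted[9] = oozledW$bamb  (last char: 'b')
  sorted[10] = ozledW$bambo  (last char: 'o')
  sorted[11] = zledW$bamboo  (last char: 'o')
Last column: Wdb$melzaboo
Original string S is at sorted index 3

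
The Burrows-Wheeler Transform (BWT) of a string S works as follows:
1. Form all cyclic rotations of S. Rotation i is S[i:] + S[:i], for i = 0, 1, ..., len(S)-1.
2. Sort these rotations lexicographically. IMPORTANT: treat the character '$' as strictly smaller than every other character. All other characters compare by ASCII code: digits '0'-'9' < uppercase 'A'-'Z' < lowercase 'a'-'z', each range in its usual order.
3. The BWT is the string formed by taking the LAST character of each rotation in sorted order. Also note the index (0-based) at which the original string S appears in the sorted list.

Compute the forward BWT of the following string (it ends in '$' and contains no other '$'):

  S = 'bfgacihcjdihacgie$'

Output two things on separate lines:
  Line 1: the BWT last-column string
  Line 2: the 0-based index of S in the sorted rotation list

All 18 rotations (rotation i = S[i:]+S[:i]):
  rot[0] = bfgacihcjdihacgie$
  rot[1] = fgacihcjdihacgie$b
  rot[2] = gacihcjdihacgie$bf
  rot[3] = acihcjdihacgie$bfg
  rot[4] = cihcjdihacgie$bfga
  rot[5] = ihcjdihacgie$bfgac
  rot[6] = hcjdihacgie$bfgaci
  rot[7] = cjdihacgie$bfgacih
  rot[8] = jdihacgie$bfgacihc
  rot[9] = dihacgie$bfgacihcj
  rot[10] = ihacgie$bfgacihcjd
  rot[11] = hacgie$bfgacihcjdi
  rot[12] = acgie$bfgacihcjdih
  rot[13] = cgie$bfgacihcjdiha
  rot[14] = gie$bfgacihcjdihac
  rot[15] = ie$bfgacihcjdihacg
  rot[16] = e$bfgacihcjdihacgi
  rot[17] = $bfgacihcjdihacgie
Sorted (with $ < everything):
  sorted[0] = $bfgacihcjdihacgie  (last char: 'e')
  sorted[1] = acgie$bfgacihcjdih  (last char: 'h')
  sorted[2] = acihcjdihacgie$bfg  (last char: 'g')
  sorted[3] = bfgacihcjdihacgie$  (last char: '$')
  sorted[4] = cgie$bfgacihcjdiha  (last char: 'a')
  sorted[5] = cihcjdihacgie$bfga  (last char: 'a')
  sorted[6] = cjdihacgie$bfgacih  (last char: 'h')
  sorted[7] = dihacgie$bfgacihcj  (last char: 'j')
  sorted[8] = e$bfgacihcjdihacgi  (last char: 'i')
  sorted[9] = fgacihcjdihacgie$b  (last char: 'b')
  sorted[10] = gacihcjdihacgie$bf  (last char: 'f')
  sorted[11] = gie$bfgacihcjdihac  (last char: 'c')
  sorted[12] = hacgie$bfgacihcjdi  (last char: 'i')
  sorted[13] = hcjdihacgie$bfgaci  (last char: 'i')
  sorted[14] = ie$bfgacihcjdihacg  (last char: 'g')
  sorted[15] = ihacgie$bfgacihcjd  (last char: 'd')
  sorted[16] = ihcjdihacgie$bfgac  (last char: 'c')
  sorted[17] = jdihacgie$bfgacihc  (last char: 'c')
Last column: ehg$aahjibfciigdcc
Original string S is at sorted index 3

Answer: ehg$aahjibfciigdcc
3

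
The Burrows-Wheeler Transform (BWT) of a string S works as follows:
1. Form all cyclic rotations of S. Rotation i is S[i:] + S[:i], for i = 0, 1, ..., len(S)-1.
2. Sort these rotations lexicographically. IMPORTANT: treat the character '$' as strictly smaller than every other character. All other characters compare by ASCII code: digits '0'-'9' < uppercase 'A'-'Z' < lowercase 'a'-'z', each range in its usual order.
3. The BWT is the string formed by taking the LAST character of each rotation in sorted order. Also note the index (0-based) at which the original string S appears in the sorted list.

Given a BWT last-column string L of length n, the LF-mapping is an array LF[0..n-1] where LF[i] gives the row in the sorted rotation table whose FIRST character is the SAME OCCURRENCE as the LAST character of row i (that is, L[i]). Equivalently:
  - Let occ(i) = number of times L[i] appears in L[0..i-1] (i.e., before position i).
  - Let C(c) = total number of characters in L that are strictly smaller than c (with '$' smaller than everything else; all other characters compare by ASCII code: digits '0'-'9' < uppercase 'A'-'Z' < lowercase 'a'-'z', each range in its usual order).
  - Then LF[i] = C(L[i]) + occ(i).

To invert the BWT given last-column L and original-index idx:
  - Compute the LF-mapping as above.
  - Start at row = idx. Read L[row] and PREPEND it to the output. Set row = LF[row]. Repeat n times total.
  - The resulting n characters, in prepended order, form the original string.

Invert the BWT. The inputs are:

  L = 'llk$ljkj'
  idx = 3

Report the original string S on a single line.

LF mapping: 5 6 3 0 7 1 4 2
Walk LF starting at row 3, prepending L[row]:
  step 1: row=3, L[3]='$', prepend. Next row=LF[3]=0
  step 2: row=0, L[0]='l', prepend. Next row=LF[0]=5
  step 3: row=5, L[5]='j', prepend. Next row=LF[5]=1
  step 4: row=1, L[1]='l', prepend. Next row=LF[1]=6
  step 5: row=6, L[6]='k', prepend. Next row=LF[6]=4
  step 6: row=4, L[4]='l', prepend. Next row=LF[4]=7
  step 7: row=7, L[7]='j', prepend. Next row=LF[7]=2
  step 8: row=2, L[2]='k', prepend. Next row=LF[2]=3
Reversed output: kjlkljl$

Answer: kjlkljl$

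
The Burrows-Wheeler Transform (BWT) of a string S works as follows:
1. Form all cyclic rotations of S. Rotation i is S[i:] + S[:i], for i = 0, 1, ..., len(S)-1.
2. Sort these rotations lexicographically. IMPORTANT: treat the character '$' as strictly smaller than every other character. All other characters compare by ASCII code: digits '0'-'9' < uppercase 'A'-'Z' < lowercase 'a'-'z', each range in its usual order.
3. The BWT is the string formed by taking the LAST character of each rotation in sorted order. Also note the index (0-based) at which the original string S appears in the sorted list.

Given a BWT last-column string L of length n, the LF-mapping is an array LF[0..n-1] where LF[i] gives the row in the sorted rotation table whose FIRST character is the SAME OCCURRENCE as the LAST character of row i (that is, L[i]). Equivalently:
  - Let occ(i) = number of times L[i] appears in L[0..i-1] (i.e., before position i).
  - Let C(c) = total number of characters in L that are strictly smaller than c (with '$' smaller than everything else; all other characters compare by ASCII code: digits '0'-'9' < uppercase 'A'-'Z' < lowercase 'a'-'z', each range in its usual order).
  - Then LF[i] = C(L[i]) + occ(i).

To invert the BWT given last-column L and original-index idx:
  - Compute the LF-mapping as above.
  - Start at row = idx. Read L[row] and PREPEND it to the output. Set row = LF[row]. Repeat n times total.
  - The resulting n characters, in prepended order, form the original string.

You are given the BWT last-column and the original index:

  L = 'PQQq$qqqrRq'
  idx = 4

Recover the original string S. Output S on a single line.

LF mapping: 1 2 3 5 0 6 7 8 10 4 9
Walk LF starting at row 4, prepending L[row]:
  step 1: row=4, L[4]='$', prepend. Next row=LF[4]=0
  step 2: row=0, L[0]='P', prepend. Next row=LF[0]=1
  step 3: row=1, L[1]='Q', prepend. Next row=LF[1]=2
  step 4: row=2, L[2]='Q', prepend. Next row=LF[2]=3
  step 5: row=3, L[3]='q', prepend. Next row=LF[3]=5
  step 6: row=5, L[5]='q', prepend. Next row=LF[5]=6
  step 7: row=6, L[6]='q', prepend. Next row=LF[6]=7
  step 8: row=7, L[7]='q', prepend. Next row=LF[7]=8
  step 9: row=8, L[8]='r', prepend. Next row=LF[8]=10
  step 10: row=10, L[10]='q', prepend. Next row=LF[10]=9
  step 11: row=9, L[9]='R', prepend. Next row=LF[9]=4
Reversed output: RqrqqqqQQP$

Answer: RqrqqqqQQP$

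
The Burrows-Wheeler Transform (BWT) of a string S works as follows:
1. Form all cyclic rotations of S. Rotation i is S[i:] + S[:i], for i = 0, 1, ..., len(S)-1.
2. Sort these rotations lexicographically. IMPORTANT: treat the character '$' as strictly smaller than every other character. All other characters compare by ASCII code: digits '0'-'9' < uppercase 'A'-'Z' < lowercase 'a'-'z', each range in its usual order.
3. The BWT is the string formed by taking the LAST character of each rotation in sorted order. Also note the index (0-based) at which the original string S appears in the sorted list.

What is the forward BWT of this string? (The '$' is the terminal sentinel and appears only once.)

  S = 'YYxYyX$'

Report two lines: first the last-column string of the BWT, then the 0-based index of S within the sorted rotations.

All 7 rotations (rotation i = S[i:]+S[:i]):
  rot[0] = YYxYyX$
  rot[1] = YxYyX$Y
  rot[2] = xYyX$YY
  rot[3] = YyX$YYx
  rot[4] = yX$YYxY
  rot[5] = X$YYxYy
  rot[6] = $YYxYyX
Sorted (with $ < everything):
  sorted[0] = $YYxYyX  (last char: 'X')
  sorted[1] = X$YYxYy  (last char: 'y')
  sorted[2] = YYxYyX$  (last char: '$')
  sorted[3] = YxYyX$Y  (last char: 'Y')
  sorted[4] = YyX$YYx  (last char: 'x')
  sorted[5] = xYyX$YY  (last char: 'Y')
  sorted[6] = yX$YYxY  (last char: 'Y')
Last column: Xy$YxYY
Original string S is at sorted index 2

Answer: Xy$YxYY
2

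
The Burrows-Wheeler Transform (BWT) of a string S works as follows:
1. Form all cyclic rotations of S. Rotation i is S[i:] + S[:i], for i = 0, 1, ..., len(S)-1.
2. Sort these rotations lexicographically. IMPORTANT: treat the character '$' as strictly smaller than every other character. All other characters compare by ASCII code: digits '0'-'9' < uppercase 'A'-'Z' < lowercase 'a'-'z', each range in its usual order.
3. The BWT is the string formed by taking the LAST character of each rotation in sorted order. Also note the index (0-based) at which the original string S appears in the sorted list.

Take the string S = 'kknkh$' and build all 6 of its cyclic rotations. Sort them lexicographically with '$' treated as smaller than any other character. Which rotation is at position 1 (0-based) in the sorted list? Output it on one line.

All 6 rotations (rotation i = S[i:]+S[:i]):
  rot[0] = kknkh$
  rot[1] = knkh$k
  rot[2] = nkh$kk
  rot[3] = kh$kkn
  rot[4] = h$kknk
  rot[5] = $kknkh
Sorted (with $ < everything):
  sorted[0] = $kknkh
  sorted[1] = h$kknk
  sorted[2] = kh$kkn
  sorted[3] = kknkh$
  sorted[4] = knkh$k
  sorted[5] = nkh$kk
sorted[1] = h$kknk

Answer: h$kknk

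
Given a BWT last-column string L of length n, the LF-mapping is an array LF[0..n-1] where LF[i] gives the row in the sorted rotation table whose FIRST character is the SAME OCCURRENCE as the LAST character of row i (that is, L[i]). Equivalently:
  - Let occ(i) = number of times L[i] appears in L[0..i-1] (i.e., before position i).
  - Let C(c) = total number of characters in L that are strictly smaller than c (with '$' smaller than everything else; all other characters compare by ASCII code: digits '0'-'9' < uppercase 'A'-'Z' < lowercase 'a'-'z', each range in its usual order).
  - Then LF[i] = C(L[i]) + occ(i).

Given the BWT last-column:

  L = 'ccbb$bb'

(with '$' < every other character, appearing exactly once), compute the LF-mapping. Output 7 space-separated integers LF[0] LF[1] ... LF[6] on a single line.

Char counts: '$':1, 'b':4, 'c':2
C (first-col start): C('$')=0, C('b')=1, C('c')=5
L[0]='c': occ=0, LF[0]=C('c')+0=5+0=5
L[1]='c': occ=1, LF[1]=C('c')+1=5+1=6
L[2]='b': occ=0, LF[2]=C('b')+0=1+0=1
L[3]='b': occ=1, LF[3]=C('b')+1=1+1=2
L[4]='$': occ=0, LF[4]=C('$')+0=0+0=0
L[5]='b': occ=2, LF[5]=C('b')+2=1+2=3
L[6]='b': occ=3, LF[6]=C('b')+3=1+3=4

Answer: 5 6 1 2 0 3 4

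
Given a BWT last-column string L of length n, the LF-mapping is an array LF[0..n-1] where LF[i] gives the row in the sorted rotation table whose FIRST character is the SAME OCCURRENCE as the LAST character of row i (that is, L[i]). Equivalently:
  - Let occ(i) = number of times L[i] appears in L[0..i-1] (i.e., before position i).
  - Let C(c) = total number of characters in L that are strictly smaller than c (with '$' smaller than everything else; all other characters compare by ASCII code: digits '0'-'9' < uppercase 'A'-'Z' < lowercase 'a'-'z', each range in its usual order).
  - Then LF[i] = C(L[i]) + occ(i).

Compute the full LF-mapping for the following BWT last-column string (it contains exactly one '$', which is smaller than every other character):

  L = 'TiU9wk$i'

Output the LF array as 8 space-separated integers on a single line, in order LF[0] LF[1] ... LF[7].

Answer: 2 4 3 1 7 6 0 5

Derivation:
Char counts: '$':1, '9':1, 'T':1, 'U':1, 'i':2, 'k':1, 'w':1
C (first-col start): C('$')=0, C('9')=1, C('T')=2, C('U')=3, C('i')=4, C('k')=6, C('w')=7
L[0]='T': occ=0, LF[0]=C('T')+0=2+0=2
L[1]='i': occ=0, LF[1]=C('i')+0=4+0=4
L[2]='U': occ=0, LF[2]=C('U')+0=3+0=3
L[3]='9': occ=0, LF[3]=C('9')+0=1+0=1
L[4]='w': occ=0, LF[4]=C('w')+0=7+0=7
L[5]='k': occ=0, LF[5]=C('k')+0=6+0=6
L[6]='$': occ=0, LF[6]=C('$')+0=0+0=0
L[7]='i': occ=1, LF[7]=C('i')+1=4+1=5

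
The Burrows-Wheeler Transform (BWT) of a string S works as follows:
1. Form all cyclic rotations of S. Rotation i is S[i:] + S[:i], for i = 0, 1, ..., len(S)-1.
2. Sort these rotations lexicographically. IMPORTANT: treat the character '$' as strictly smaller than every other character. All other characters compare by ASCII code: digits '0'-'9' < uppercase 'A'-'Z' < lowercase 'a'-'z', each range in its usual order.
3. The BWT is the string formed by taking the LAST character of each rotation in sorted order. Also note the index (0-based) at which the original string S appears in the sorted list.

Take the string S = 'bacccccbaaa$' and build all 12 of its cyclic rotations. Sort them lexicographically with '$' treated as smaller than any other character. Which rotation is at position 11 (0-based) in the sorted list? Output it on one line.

All 12 rotations (rotation i = S[i:]+S[:i]):
  rot[0] = bacccccbaaa$
  rot[1] = acccccbaaa$b
  rot[2] = cccccbaaa$ba
  rot[3] = ccccbaaa$bac
  rot[4] = cccbaaa$bacc
  rot[5] = ccbaaa$baccc
  rot[6] = cbaaa$bacccc
  rot[7] = baaa$baccccc
  rot[8] = aaa$bacccccb
  rot[9] = aa$bacccccba
  rot[10] = a$bacccccbaa
  rot[11] = $bacccccbaaa
Sorted (with $ < everything):
  sorted[0] = $bacccccbaaa
  sorted[1] = a$bacccccbaa
  sorted[2] = aa$bacccccba
  sorted[3] = aaa$bacccccb
  sorted[4] = acccccbaaa$b
  sorted[5] = baaa$baccccc
  sorted[6] = bacccccbaaa$
  sorted[7] = cbaaa$bacccc
  sorted[8] = ccbaaa$baccc
  sorted[9] = cccbaaa$bacc
  sorted[10] = ccccbaaa$bac
  sorted[11] = cccccbaaa$ba
sorted[11] = cccccbaaa$ba

Answer: cccccbaaa$ba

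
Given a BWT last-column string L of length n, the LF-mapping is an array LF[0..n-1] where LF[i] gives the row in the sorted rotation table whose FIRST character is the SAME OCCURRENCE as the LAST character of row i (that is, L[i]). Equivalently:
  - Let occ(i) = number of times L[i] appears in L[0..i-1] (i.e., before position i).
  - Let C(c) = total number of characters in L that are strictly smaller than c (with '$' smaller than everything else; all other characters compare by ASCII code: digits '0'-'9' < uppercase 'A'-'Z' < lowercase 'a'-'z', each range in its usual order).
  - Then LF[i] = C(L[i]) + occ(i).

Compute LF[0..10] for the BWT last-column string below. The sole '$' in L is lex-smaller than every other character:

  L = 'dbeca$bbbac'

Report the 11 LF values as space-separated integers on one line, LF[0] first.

Char counts: '$':1, 'a':2, 'b':4, 'c':2, 'd':1, 'e':1
C (first-col start): C('$')=0, C('a')=1, C('b')=3, C('c')=7, C('d')=9, C('e')=10
L[0]='d': occ=0, LF[0]=C('d')+0=9+0=9
L[1]='b': occ=0, LF[1]=C('b')+0=3+0=3
L[2]='e': occ=0, LF[2]=C('e')+0=10+0=10
L[3]='c': occ=0, LF[3]=C('c')+0=7+0=7
L[4]='a': occ=0, LF[4]=C('a')+0=1+0=1
L[5]='$': occ=0, LF[5]=C('$')+0=0+0=0
L[6]='b': occ=1, LF[6]=C('b')+1=3+1=4
L[7]='b': occ=2, LF[7]=C('b')+2=3+2=5
L[8]='b': occ=3, LF[8]=C('b')+3=3+3=6
L[9]='a': occ=1, LF[9]=C('a')+1=1+1=2
L[10]='c': occ=1, LF[10]=C('c')+1=7+1=8

Answer: 9 3 10 7 1 0 4 5 6 2 8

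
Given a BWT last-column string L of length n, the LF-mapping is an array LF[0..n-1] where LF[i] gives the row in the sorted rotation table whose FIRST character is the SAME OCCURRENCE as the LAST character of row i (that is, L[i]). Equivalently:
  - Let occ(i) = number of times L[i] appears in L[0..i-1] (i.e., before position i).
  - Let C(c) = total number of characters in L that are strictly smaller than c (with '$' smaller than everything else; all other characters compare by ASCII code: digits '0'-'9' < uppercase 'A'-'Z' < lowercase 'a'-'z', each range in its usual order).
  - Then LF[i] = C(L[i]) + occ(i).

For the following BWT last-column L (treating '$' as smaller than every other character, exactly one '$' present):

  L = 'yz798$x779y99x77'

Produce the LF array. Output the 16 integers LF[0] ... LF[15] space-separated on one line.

Answer: 13 15 1 7 6 0 11 2 3 8 14 9 10 12 4 5

Derivation:
Char counts: '$':1, '7':5, '8':1, '9':4, 'x':2, 'y':2, 'z':1
C (first-col start): C('$')=0, C('7')=1, C('8')=6, C('9')=7, C('x')=11, C('y')=13, C('z')=15
L[0]='y': occ=0, LF[0]=C('y')+0=13+0=13
L[1]='z': occ=0, LF[1]=C('z')+0=15+0=15
L[2]='7': occ=0, LF[2]=C('7')+0=1+0=1
L[3]='9': occ=0, LF[3]=C('9')+0=7+0=7
L[4]='8': occ=0, LF[4]=C('8')+0=6+0=6
L[5]='$': occ=0, LF[5]=C('$')+0=0+0=0
L[6]='x': occ=0, LF[6]=C('x')+0=11+0=11
L[7]='7': occ=1, LF[7]=C('7')+1=1+1=2
L[8]='7': occ=2, LF[8]=C('7')+2=1+2=3
L[9]='9': occ=1, LF[9]=C('9')+1=7+1=8
L[10]='y': occ=1, LF[10]=C('y')+1=13+1=14
L[11]='9': occ=2, LF[11]=C('9')+2=7+2=9
L[12]='9': occ=3, LF[12]=C('9')+3=7+3=10
L[13]='x': occ=1, LF[13]=C('x')+1=11+1=12
L[14]='7': occ=3, LF[14]=C('7')+3=1+3=4
L[15]='7': occ=4, LF[15]=C('7')+4=1+4=5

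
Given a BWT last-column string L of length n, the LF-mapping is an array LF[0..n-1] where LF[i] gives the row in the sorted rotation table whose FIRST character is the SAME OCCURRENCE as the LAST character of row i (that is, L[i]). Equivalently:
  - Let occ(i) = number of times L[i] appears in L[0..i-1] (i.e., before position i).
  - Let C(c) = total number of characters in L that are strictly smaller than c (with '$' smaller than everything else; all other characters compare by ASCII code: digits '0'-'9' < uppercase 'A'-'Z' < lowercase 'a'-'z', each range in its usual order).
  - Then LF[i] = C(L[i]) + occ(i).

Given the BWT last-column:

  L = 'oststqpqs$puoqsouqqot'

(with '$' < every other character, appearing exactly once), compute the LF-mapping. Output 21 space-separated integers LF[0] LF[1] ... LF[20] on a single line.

Char counts: '$':1, 'o':4, 'p':2, 'q':5, 's':4, 't':3, 'u':2
C (first-col start): C('$')=0, C('o')=1, C('p')=5, C('q')=7, C('s')=12, C('t')=16, C('u')=19
L[0]='o': occ=0, LF[0]=C('o')+0=1+0=1
L[1]='s': occ=0, LF[1]=C('s')+0=12+0=12
L[2]='t': occ=0, LF[2]=C('t')+0=16+0=16
L[3]='s': occ=1, LF[3]=C('s')+1=12+1=13
L[4]='t': occ=1, LF[4]=C('t')+1=16+1=17
L[5]='q': occ=0, LF[5]=C('q')+0=7+0=7
L[6]='p': occ=0, LF[6]=C('p')+0=5+0=5
L[7]='q': occ=1, LF[7]=C('q')+1=7+1=8
L[8]='s': occ=2, LF[8]=C('s')+2=12+2=14
L[9]='$': occ=0, LF[9]=C('$')+0=0+0=0
L[10]='p': occ=1, LF[10]=C('p')+1=5+1=6
L[11]='u': occ=0, LF[11]=C('u')+0=19+0=19
L[12]='o': occ=1, LF[12]=C('o')+1=1+1=2
L[13]='q': occ=2, LF[13]=C('q')+2=7+2=9
L[14]='s': occ=3, LF[14]=C('s')+3=12+3=15
L[15]='o': occ=2, LF[15]=C('o')+2=1+2=3
L[16]='u': occ=1, LF[16]=C('u')+1=19+1=20
L[17]='q': occ=3, LF[17]=C('q')+3=7+3=10
L[18]='q': occ=4, LF[18]=C('q')+4=7+4=11
L[19]='o': occ=3, LF[19]=C('o')+3=1+3=4
L[20]='t': occ=2, LF[20]=C('t')+2=16+2=18

Answer: 1 12 16 13 17 7 5 8 14 0 6 19 2 9 15 3 20 10 11 4 18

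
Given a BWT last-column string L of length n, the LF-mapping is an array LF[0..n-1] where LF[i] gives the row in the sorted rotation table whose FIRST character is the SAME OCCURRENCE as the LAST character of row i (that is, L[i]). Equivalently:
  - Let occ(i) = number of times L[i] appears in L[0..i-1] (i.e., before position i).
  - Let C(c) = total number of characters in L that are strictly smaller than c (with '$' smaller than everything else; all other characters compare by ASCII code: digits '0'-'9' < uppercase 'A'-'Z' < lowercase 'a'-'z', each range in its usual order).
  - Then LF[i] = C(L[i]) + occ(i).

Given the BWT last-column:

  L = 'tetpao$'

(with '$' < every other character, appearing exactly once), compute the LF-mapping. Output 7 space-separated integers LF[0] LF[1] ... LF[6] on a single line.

Answer: 5 2 6 4 1 3 0

Derivation:
Char counts: '$':1, 'a':1, 'e':1, 'o':1, 'p':1, 't':2
C (first-col start): C('$')=0, C('a')=1, C('e')=2, C('o')=3, C('p')=4, C('t')=5
L[0]='t': occ=0, LF[0]=C('t')+0=5+0=5
L[1]='e': occ=0, LF[1]=C('e')+0=2+0=2
L[2]='t': occ=1, LF[2]=C('t')+1=5+1=6
L[3]='p': occ=0, LF[3]=C('p')+0=4+0=4
L[4]='a': occ=0, LF[4]=C('a')+0=1+0=1
L[5]='o': occ=0, LF[5]=C('o')+0=3+0=3
L[6]='$': occ=0, LF[6]=C('$')+0=0+0=0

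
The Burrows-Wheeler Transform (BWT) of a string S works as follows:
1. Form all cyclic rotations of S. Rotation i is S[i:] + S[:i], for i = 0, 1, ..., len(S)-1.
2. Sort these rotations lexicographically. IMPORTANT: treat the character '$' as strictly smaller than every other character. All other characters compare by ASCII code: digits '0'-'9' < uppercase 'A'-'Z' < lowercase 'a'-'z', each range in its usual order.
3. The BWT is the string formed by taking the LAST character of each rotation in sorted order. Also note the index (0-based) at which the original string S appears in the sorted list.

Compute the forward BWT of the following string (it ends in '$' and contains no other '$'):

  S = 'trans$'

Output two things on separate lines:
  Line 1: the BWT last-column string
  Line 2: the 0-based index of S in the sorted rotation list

Answer: sratn$
5

Derivation:
All 6 rotations (rotation i = S[i:]+S[:i]):
  rot[0] = trans$
  rot[1] = rans$t
  rot[2] = ans$tr
  rot[3] = ns$tra
  rot[4] = s$tran
  rot[5] = $trans
Sorted (with $ < everything):
  sorted[0] = $trans  (last char: 's')
  sorted[1] = ans$tr  (last char: 'r')
  sorted[2] = ns$tra  (last char: 'a')
  sorted[3] = rans$t  (last char: 't')
  sorted[4] = s$tran  (last char: 'n')
  sorted[5] = trans$  (last char: '$')
Last column: sratn$
Original string S is at sorted index 5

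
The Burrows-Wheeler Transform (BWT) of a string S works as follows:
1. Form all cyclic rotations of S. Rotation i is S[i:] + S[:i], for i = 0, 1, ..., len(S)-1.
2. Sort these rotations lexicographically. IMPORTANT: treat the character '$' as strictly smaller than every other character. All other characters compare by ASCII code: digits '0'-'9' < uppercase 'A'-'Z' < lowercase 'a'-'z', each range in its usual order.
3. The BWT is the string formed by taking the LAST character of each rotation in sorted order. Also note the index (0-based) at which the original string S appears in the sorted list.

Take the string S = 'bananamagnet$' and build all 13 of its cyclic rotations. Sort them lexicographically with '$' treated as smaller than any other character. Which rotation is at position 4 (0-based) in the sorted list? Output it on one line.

All 13 rotations (rotation i = S[i:]+S[:i]):
  rot[0] = bananamagnet$
  rot[1] = ananamagnet$b
  rot[2] = nanamagnet$ba
  rot[3] = anamagnet$ban
  rot[4] = namagnet$bana
  rot[5] = amagnet$banan
  rot[6] = magnet$banana
  rot[7] = agnet$bananam
  rot[8] = gnet$bananama
  rot[9] = net$bananamag
  rot[10] = et$bananamagn
  rot[11] = t$bananamagne
  rot[12] = $bananamagnet
Sorted (with $ < everything):
  sorted[0] = $bananamagnet
  sorted[1] = agnet$bananam
  sorted[2] = amagnet$banan
  sorted[3] = anamagnet$ban
  sorted[4] = ananamagnet$b
  sorted[5] = bananamagnet$
  sorted[6] = et$bananamagn
  sorted[7] = gnet$bananama
  sorted[8] = magnet$banana
  sorted[9] = namagnet$bana
  sorted[10] = nanamagnet$ba
  sorted[11] = net$bananamag
  sorted[12] = t$bananamagne
sorted[4] = ananamagnet$b

Answer: ananamagnet$b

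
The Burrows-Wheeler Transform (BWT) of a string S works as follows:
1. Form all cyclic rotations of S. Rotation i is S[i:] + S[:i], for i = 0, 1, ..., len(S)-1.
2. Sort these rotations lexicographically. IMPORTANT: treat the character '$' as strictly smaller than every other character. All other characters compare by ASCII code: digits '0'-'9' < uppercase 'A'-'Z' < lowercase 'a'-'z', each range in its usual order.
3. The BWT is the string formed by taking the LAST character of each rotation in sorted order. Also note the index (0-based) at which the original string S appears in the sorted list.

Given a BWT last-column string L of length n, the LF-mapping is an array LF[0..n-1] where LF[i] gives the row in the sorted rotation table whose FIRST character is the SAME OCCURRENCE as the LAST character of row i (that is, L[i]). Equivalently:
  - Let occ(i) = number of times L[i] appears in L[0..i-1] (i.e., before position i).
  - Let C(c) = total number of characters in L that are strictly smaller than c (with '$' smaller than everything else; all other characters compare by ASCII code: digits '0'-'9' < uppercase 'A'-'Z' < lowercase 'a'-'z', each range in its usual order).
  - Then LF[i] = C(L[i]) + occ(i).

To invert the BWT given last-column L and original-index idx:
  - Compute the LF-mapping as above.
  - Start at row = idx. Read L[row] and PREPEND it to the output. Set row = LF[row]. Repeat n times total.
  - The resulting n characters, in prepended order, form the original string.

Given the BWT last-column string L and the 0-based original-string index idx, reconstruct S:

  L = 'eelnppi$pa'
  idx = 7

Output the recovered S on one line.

Answer: pineapple$

Derivation:
LF mapping: 2 3 5 6 7 8 4 0 9 1
Walk LF starting at row 7, prepending L[row]:
  step 1: row=7, L[7]='$', prepend. Next row=LF[7]=0
  step 2: row=0, L[0]='e', prepend. Next row=LF[0]=2
  step 3: row=2, L[2]='l', prepend. Next row=LF[2]=5
  step 4: row=5, L[5]='p', prepend. Next row=LF[5]=8
  step 5: row=8, L[8]='p', prepend. Next row=LF[8]=9
  step 6: row=9, L[9]='a', prepend. Next row=LF[9]=1
  step 7: row=1, L[1]='e', prepend. Next row=LF[1]=3
  step 8: row=3, L[3]='n', prepend. Next row=LF[3]=6
  step 9: row=6, L[6]='i', prepend. Next row=LF[6]=4
  step 10: row=4, L[4]='p', prepend. Next row=LF[4]=7
Reversed output: pineapple$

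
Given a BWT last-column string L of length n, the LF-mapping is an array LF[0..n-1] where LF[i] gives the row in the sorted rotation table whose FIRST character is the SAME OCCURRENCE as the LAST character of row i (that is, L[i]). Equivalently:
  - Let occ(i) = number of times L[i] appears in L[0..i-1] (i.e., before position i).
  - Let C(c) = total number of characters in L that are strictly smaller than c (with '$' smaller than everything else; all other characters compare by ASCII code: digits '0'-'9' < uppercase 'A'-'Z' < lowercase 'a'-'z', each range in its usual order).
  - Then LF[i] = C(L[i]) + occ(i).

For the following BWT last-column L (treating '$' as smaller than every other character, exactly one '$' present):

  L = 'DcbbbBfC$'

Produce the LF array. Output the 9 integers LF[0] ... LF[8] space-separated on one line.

Answer: 3 7 4 5 6 1 8 2 0

Derivation:
Char counts: '$':1, 'B':1, 'C':1, 'D':1, 'b':3, 'c':1, 'f':1
C (first-col start): C('$')=0, C('B')=1, C('C')=2, C('D')=3, C('b')=4, C('c')=7, C('f')=8
L[0]='D': occ=0, LF[0]=C('D')+0=3+0=3
L[1]='c': occ=0, LF[1]=C('c')+0=7+0=7
L[2]='b': occ=0, LF[2]=C('b')+0=4+0=4
L[3]='b': occ=1, LF[3]=C('b')+1=4+1=5
L[4]='b': occ=2, LF[4]=C('b')+2=4+2=6
L[5]='B': occ=0, LF[5]=C('B')+0=1+0=1
L[6]='f': occ=0, LF[6]=C('f')+0=8+0=8
L[7]='C': occ=0, LF[7]=C('C')+0=2+0=2
L[8]='$': occ=0, LF[8]=C('$')+0=0+0=0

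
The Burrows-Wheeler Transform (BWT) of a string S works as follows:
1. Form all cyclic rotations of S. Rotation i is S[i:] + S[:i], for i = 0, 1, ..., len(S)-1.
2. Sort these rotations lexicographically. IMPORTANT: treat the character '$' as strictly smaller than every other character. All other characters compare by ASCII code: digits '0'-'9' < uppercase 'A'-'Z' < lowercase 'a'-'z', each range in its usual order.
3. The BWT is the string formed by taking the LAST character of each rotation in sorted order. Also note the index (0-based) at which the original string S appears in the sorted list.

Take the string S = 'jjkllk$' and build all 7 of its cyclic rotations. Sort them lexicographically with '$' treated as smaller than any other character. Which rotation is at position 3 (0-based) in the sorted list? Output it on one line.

Answer: k$jjkll

Derivation:
All 7 rotations (rotation i = S[i:]+S[:i]):
  rot[0] = jjkllk$
  rot[1] = jkllk$j
  rot[2] = kllk$jj
  rot[3] = llk$jjk
  rot[4] = lk$jjkl
  rot[5] = k$jjkll
  rot[6] = $jjkllk
Sorted (with $ < everything):
  sorted[0] = $jjkllk
  sorted[1] = jjkllk$
  sorted[2] = jkllk$j
  sorted[3] = k$jjkll
  sorted[4] = kllk$jj
  sorted[5] = lk$jjkl
  sorted[6] = llk$jjk
sorted[3] = k$jjkll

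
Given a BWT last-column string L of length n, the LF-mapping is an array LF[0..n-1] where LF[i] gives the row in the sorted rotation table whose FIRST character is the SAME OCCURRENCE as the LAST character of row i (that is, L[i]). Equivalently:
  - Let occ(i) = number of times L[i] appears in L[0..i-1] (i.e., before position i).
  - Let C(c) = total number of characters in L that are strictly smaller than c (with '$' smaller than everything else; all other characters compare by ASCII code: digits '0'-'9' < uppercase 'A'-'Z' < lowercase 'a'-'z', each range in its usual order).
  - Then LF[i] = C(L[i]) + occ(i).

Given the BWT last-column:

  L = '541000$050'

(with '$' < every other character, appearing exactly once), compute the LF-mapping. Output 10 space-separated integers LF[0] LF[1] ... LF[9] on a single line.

Char counts: '$':1, '0':5, '1':1, '4':1, '5':2
C (first-col start): C('$')=0, C('0')=1, C('1')=6, C('4')=7, C('5')=8
L[0]='5': occ=0, LF[0]=C('5')+0=8+0=8
L[1]='4': occ=0, LF[1]=C('4')+0=7+0=7
L[2]='1': occ=0, LF[2]=C('1')+0=6+0=6
L[3]='0': occ=0, LF[3]=C('0')+0=1+0=1
L[4]='0': occ=1, LF[4]=C('0')+1=1+1=2
L[5]='0': occ=2, LF[5]=C('0')+2=1+2=3
L[6]='$': occ=0, LF[6]=C('$')+0=0+0=0
L[7]='0': occ=3, LF[7]=C('0')+3=1+3=4
L[8]='5': occ=1, LF[8]=C('5')+1=8+1=9
L[9]='0': occ=4, LF[9]=C('0')+4=1+4=5

Answer: 8 7 6 1 2 3 0 4 9 5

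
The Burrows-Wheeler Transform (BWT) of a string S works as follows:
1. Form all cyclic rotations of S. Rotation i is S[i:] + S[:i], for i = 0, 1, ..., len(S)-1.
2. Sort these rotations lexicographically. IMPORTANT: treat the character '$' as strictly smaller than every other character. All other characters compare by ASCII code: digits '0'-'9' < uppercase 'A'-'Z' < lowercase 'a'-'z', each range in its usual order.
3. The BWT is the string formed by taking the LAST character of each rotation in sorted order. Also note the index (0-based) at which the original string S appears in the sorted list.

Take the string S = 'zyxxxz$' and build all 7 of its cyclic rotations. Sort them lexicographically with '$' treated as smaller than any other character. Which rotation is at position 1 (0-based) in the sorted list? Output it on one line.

Answer: xxxz$zy

Derivation:
All 7 rotations (rotation i = S[i:]+S[:i]):
  rot[0] = zyxxxz$
  rot[1] = yxxxz$z
  rot[2] = xxxz$zy
  rot[3] = xxz$zyx
  rot[4] = xz$zyxx
  rot[5] = z$zyxxx
  rot[6] = $zyxxxz
Sorted (with $ < everything):
  sorted[0] = $zyxxxz
  sorted[1] = xxxz$zy
  sorted[2] = xxz$zyx
  sorted[3] = xz$zyxx
  sorted[4] = yxxxz$z
  sorted[5] = z$zyxxx
  sorted[6] = zyxxxz$
sorted[1] = xxxz$zy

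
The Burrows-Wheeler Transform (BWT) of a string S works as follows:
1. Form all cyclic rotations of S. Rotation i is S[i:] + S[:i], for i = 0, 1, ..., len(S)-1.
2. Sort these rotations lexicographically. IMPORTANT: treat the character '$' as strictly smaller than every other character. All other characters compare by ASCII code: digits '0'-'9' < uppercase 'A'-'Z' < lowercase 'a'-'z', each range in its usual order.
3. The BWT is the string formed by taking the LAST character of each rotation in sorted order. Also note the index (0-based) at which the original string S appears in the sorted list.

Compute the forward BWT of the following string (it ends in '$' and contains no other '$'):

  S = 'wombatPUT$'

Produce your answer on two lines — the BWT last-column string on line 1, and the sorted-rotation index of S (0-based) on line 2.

All 10 rotations (rotation i = S[i:]+S[:i]):
  rot[0] = wombatPUT$
  rot[1] = ombatPUT$w
  rot[2] = mbatPUT$wo
  rot[3] = batPUT$wom
  rot[4] = atPUT$womb
  rot[5] = tPUT$womba
  rot[6] = PUT$wombat
  rot[7] = UT$wombatP
  rot[8] = T$wombatPU
  rot[9] = $wombatPUT
Sorted (with $ < everything):
  sorted[0] = $wombatPUT  (last char: 'T')
  sorted[1] = PUT$wombat  (last char: 't')
  sorted[2] = T$wombatPU  (last char: 'U')
  sorted[3] = UT$wombatP  (last char: 'P')
  sorted[4] = atPUT$womb  (last char: 'b')
  sorted[5] = batPUT$wom  (last char: 'm')
  sorted[6] = mbatPUT$wo  (last char: 'o')
  sorted[7] = ombatPUT$w  (last char: 'w')
  sorted[8] = tPUT$womba  (last char: 'a')
  sorted[9] = wombatPUT$  (last char: '$')
Last column: TtUPbmowa$
Original string S is at sorted index 9

Answer: TtUPbmowa$
9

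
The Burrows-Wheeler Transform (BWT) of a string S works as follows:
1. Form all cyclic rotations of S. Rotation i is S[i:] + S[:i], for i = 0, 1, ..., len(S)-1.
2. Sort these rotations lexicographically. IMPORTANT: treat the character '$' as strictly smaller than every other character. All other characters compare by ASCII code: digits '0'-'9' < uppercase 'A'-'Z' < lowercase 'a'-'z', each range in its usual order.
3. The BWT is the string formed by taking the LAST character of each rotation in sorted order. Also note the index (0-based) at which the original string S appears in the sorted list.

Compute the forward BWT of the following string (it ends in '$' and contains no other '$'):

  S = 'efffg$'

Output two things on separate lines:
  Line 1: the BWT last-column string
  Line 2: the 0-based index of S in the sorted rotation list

All 6 rotations (rotation i = S[i:]+S[:i]):
  rot[0] = efffg$
  rot[1] = fffg$e
  rot[2] = ffg$ef
  rot[3] = fg$eff
  rot[4] = g$efff
  rot[5] = $efffg
Sorted (with $ < everything):
  sorted[0] = $efffg  (last char: 'g')
  sorted[1] = efffg$  (last char: '$')
  sorted[2] = fffg$e  (last char: 'e')
  sorted[3] = ffg$ef  (last char: 'f')
  sorted[4] = fg$eff  (last char: 'f')
  sorted[5] = g$efff  (last char: 'f')
Last column: g$efff
Original string S is at sorted index 1

Answer: g$efff
1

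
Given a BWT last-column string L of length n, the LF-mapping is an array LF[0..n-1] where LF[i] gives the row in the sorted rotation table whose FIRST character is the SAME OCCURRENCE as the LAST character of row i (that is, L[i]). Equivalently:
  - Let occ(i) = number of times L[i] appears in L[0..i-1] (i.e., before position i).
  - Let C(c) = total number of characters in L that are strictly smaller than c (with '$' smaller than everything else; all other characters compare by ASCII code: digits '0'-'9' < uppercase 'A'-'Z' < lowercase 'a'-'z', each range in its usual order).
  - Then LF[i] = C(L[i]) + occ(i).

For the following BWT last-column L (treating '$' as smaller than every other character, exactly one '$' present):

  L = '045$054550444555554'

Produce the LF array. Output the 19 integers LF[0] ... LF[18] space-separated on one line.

Answer: 1 4 10 0 2 11 5 12 13 3 6 7 8 14 15 16 17 18 9

Derivation:
Char counts: '$':1, '0':3, '4':6, '5':9
C (first-col start): C('$')=0, C('0')=1, C('4')=4, C('5')=10
L[0]='0': occ=0, LF[0]=C('0')+0=1+0=1
L[1]='4': occ=0, LF[1]=C('4')+0=4+0=4
L[2]='5': occ=0, LF[2]=C('5')+0=10+0=10
L[3]='$': occ=0, LF[3]=C('$')+0=0+0=0
L[4]='0': occ=1, LF[4]=C('0')+1=1+1=2
L[5]='5': occ=1, LF[5]=C('5')+1=10+1=11
L[6]='4': occ=1, LF[6]=C('4')+1=4+1=5
L[7]='5': occ=2, LF[7]=C('5')+2=10+2=12
L[8]='5': occ=3, LF[8]=C('5')+3=10+3=13
L[9]='0': occ=2, LF[9]=C('0')+2=1+2=3
L[10]='4': occ=2, LF[10]=C('4')+2=4+2=6
L[11]='4': occ=3, LF[11]=C('4')+3=4+3=7
L[12]='4': occ=4, LF[12]=C('4')+4=4+4=8
L[13]='5': occ=4, LF[13]=C('5')+4=10+4=14
L[14]='5': occ=5, LF[14]=C('5')+5=10+5=15
L[15]='5': occ=6, LF[15]=C('5')+6=10+6=16
L[16]='5': occ=7, LF[16]=C('5')+7=10+7=17
L[17]='5': occ=8, LF[17]=C('5')+8=10+8=18
L[18]='4': occ=5, LF[18]=C('4')+5=4+5=9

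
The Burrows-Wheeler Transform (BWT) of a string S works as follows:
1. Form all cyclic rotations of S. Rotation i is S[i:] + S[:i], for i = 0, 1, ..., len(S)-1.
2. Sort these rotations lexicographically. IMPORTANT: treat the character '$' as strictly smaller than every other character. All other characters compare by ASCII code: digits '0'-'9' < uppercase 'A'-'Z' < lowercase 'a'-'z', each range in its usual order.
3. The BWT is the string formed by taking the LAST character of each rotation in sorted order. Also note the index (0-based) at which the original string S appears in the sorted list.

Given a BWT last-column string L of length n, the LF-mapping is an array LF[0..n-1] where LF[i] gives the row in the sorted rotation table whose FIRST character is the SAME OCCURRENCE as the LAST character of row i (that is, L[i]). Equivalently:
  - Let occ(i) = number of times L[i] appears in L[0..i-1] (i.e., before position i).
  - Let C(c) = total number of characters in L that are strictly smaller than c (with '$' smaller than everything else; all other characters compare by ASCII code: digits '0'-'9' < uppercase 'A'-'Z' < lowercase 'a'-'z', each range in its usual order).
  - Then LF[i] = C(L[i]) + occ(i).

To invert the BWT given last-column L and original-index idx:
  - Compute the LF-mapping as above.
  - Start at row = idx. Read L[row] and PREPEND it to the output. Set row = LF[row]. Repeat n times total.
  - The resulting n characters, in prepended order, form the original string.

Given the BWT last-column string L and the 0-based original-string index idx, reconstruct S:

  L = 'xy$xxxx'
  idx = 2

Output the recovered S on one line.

Answer: xxxxyx$

Derivation:
LF mapping: 1 6 0 2 3 4 5
Walk LF starting at row 2, prepending L[row]:
  step 1: row=2, L[2]='$', prepend. Next row=LF[2]=0
  step 2: row=0, L[0]='x', prepend. Next row=LF[0]=1
  step 3: row=1, L[1]='y', prepend. Next row=LF[1]=6
  step 4: row=6, L[6]='x', prepend. Next row=LF[6]=5
  step 5: row=5, L[5]='x', prepend. Next row=LF[5]=4
  step 6: row=4, L[4]='x', prepend. Next row=LF[4]=3
  step 7: row=3, L[3]='x', prepend. Next row=LF[3]=2
Reversed output: xxxxyx$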